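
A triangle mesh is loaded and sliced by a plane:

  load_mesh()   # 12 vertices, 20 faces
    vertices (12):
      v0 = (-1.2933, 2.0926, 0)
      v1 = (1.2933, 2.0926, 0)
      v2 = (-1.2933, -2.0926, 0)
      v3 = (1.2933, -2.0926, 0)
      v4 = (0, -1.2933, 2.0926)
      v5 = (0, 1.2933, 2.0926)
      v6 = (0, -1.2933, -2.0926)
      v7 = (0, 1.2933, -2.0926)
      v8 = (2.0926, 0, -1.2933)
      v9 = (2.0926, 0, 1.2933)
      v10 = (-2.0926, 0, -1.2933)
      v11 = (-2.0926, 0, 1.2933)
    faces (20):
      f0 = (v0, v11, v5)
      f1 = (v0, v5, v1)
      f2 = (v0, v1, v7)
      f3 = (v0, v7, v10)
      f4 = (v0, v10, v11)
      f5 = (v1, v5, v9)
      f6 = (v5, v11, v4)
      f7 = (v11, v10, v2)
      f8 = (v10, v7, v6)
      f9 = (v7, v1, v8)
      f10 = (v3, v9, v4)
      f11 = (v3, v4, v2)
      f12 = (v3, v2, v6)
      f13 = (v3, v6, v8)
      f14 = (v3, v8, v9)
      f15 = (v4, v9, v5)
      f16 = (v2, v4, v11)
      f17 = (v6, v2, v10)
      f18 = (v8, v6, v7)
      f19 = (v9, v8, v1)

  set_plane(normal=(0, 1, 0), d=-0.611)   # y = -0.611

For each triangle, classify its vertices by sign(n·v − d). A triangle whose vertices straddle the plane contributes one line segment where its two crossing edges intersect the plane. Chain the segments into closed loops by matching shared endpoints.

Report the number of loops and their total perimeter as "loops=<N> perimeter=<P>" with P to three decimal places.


Straddling triangles (10 of 20):
  (v5,v11,v4) [++-] → (-1.10398, -0.611, 1.67092)–(0, -0.611, 2.0926)  len=1.1818
  (v11,v10,v2) [++-] → (-1.85922, -0.611, -0.915681)–(-1.85922, -0.611, 0.915681)  len=1.8314
  (v10,v7,v6) [++-] → (0, -0.611, -2.0926)–(-1.10398, -0.611, -1.67092)  len=1.1818
  (v3,v9,v4) [-+-] → (1.85922, -0.611, 0.915681)–(1.10398, -0.611, 1.67092)  len=1.0681
  (v3,v6,v8) [--+] → (1.10398, -0.611, -1.67092)–(1.85922, -0.611, -0.915681)  len=1.0681
  (v3,v8,v9) [-++] → (1.85922, -0.611, -0.915681)–(1.85922, -0.611, 0.915681)  len=1.8314
  (v4,v9,v5) [-++] → (1.10398, -0.611, 1.67092)–(0, -0.611, 2.0926)  len=1.1818
  (v2,v4,v11) [--+] → (-1.10398, -0.611, 1.67092)–(-1.85922, -0.611, 0.915681)  len=1.0681
  (v6,v2,v10) [--+] → (-1.85922, -0.611, -0.915681)–(-1.10398, -0.611, -1.67092)  len=1.0681
  (v8,v6,v7) [+-+] → (1.10398, -0.611, -1.67092)–(0, -0.611, -2.0926)  len=1.1818

Chained into 1 loop(s):
  loop 1: 10 segments, perimeter = 12.6621
Total perimeter = 12.662

loops=1 perimeter=12.662


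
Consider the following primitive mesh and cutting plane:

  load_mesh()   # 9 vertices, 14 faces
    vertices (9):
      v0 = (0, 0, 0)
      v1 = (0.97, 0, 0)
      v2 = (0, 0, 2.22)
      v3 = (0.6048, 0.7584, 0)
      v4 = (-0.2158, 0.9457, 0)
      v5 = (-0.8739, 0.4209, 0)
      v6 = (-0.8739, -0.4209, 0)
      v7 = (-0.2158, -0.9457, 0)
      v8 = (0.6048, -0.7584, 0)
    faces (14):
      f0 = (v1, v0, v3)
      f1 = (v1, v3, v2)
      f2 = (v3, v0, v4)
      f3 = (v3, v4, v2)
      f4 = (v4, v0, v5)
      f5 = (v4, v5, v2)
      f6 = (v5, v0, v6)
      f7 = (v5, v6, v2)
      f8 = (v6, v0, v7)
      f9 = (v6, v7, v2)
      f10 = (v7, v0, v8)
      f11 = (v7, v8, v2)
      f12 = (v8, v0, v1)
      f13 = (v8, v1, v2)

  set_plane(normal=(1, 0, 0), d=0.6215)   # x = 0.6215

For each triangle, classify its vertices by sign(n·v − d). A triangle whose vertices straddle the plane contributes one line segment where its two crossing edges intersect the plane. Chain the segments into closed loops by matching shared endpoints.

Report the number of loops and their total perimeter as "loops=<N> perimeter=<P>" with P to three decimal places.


Straddling triangles (4 of 14):
  (v1,v0,v3) [+--] → (0.6215, 0, 0)–(0.6215, 0.72372, 0)  len=0.7237
  (v1,v3,v2) [+--] → (0.6215, 0.72372, 0)–(0.6215, 0, 0.797598)  len=1.0770
  (v8,v0,v1) [--+] → (0.6215, 0, 0)–(0.6215, -0.72372, 0)  len=0.7237
  (v8,v1,v2) [-+-] → (0.6215, -0.72372, 0)–(0.6215, 0, 0.797598)  len=1.0770

Chained into 1 loop(s):
  loop 1: 4 segments, perimeter = 3.6014
Total perimeter = 3.601

loops=1 perimeter=3.601


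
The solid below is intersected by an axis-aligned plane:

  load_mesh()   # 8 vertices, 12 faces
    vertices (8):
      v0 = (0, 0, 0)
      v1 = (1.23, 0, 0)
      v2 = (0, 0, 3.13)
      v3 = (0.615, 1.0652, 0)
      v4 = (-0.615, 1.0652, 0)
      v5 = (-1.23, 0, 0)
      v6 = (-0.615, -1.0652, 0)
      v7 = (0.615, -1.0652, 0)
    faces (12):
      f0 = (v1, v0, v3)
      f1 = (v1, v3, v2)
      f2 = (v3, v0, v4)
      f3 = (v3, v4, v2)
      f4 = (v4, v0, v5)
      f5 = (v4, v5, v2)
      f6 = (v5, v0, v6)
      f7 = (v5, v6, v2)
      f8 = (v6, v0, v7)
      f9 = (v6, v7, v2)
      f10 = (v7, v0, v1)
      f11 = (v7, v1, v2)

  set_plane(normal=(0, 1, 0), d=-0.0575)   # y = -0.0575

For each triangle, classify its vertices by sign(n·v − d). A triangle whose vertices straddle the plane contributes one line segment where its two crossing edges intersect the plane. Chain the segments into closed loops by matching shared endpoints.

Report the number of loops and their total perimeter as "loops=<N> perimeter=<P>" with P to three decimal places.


loops=1 perimeter=8.823

Straddling triangles (6 of 12):
  (v5,v0,v6) [++-] → (-0.033198, -0.0575, 0)–(-1.1968, -0.0575, 0)  len=1.1636
  (v5,v6,v2) [+-+] → (-1.1968, -0.0575, 0)–(-0.033198, -0.0575, 2.96104)  len=3.1815
  (v6,v0,v7) [-+-] → (-0.033198, -0.0575, 0)–(0.033198, -0.0575, 0)  len=0.0664
  (v6,v7,v2) [--+] → (0.033198, -0.0575, 2.96104)–(-0.033198, -0.0575, 2.96104)  len=0.0664
  (v7,v0,v1) [-++] → (0.033198, -0.0575, 0)–(1.1968, -0.0575, 0)  len=1.1636
  (v7,v1,v2) [-++] → (1.1968, -0.0575, 0)–(0.033198, -0.0575, 2.96104)  len=3.1815

Chained into 1 loop(s):
  loop 1: 6 segments, perimeter = 8.8229
Total perimeter = 8.823


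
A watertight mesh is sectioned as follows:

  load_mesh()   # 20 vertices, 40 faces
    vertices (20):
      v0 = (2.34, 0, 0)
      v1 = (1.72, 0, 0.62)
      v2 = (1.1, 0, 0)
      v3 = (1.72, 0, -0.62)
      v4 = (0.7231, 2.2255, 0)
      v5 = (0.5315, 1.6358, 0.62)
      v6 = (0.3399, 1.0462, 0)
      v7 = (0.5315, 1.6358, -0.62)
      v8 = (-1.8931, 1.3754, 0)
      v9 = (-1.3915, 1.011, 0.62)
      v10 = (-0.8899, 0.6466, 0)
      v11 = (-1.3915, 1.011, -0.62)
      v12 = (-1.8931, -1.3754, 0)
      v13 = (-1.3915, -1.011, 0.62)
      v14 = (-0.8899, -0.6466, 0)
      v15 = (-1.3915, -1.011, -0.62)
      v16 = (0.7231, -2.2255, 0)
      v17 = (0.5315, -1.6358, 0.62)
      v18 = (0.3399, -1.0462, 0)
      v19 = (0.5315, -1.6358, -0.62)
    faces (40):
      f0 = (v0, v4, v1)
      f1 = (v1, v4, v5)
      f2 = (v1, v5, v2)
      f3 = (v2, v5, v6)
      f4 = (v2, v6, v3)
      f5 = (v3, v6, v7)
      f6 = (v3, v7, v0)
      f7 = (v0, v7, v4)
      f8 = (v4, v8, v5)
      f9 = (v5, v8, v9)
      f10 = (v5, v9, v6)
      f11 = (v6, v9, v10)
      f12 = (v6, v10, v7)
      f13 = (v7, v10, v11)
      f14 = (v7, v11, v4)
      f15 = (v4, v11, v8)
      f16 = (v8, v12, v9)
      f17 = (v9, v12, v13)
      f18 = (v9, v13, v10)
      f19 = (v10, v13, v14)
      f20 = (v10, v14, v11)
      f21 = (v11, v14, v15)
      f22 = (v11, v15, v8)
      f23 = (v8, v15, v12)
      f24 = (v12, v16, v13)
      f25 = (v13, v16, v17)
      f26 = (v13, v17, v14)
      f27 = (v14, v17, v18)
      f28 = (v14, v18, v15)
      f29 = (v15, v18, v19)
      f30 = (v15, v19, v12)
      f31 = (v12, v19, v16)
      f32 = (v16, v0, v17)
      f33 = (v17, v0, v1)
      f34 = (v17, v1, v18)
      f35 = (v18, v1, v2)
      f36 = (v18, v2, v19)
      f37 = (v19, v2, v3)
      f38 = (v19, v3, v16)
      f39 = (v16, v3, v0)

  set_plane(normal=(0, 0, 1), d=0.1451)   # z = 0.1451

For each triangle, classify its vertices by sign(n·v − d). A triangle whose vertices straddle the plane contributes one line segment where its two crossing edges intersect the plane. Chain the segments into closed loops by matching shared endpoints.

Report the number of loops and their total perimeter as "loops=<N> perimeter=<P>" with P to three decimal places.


Straddling triangles (20 of 40):
  (v0,v4,v1) [--+] → (0.956407, 1.70466, 0.1451)–(2.1949, 0, 0.1451)  len=2.1071
  (v1,v4,v5) [+-+] → (0.956407, 1.70466, 0.1451)–(0.678259, 2.08749, 0.1451)  len=0.4732
  (v1,v5,v2) [++-] → (0.966953, 0.38283, 0.1451)–(1.2451, 0, 0.1451)  len=0.4732
  (v2,v5,v6) [-+-] → (0.966953, 0.38283, 0.1451)–(0.384741, 1.18419, 0.1451)  len=0.9905
  (v4,v8,v5) [--+] → (-1.32567, 1.43634, 0.1451)–(0.678259, 2.08749, 0.1451)  len=2.1071
  (v5,v8,v9) [+-+] → (-1.32567, 1.43634, 0.1451)–(-1.77571, 1.29012, 0.1451)  len=0.4732
  (v5,v9,v6) [++-] → (-0.0653035, 1.03796, 0.1451)–(0.384741, 1.18419, 0.1451)  len=0.4732
  (v6,v9,v10) [-+-] → (-0.0653035, 1.03796, 0.1451)–(-1.00729, 0.731881, 0.1451)  len=0.9905
  (v8,v12,v9) [--+] → (-1.77571, -0.816905, 0.1451)–(-1.77571, 1.29012, 0.1451)  len=2.1070
  (v9,v12,v13) [+-+] → (-1.77571, -0.816905, 0.1451)–(-1.77571, -1.29012, 0.1451)  len=0.4732
  (v9,v13,v10) [++-] → (-1.00729, 0.258668, 0.1451)–(-1.00729, 0.731881, 0.1451)  len=0.4732
  (v10,v13,v14) [-+-] → (-1.00729, 0.258668, 0.1451)–(-1.00729, -0.731881, 0.1451)  len=0.9905
  (v12,v16,v13) [--+] → (0.228215, -1.94127, 0.1451)–(-1.77571, -1.29012, 0.1451)  len=2.1071
  (v13,v16,v17) [+-+] → (0.228215, -1.94127, 0.1451)–(0.678259, -2.08749, 0.1451)  len=0.4732
  (v13,v17,v14) [++-] → (-0.557247, -0.878105, 0.1451)–(-1.00729, -0.731881, 0.1451)  len=0.4732
  (v14,v17,v18) [-+-] → (-0.557247, -0.878105, 0.1451)–(0.384741, -1.18419, 0.1451)  len=0.9905
  (v16,v0,v17) [--+] → (1.91675, -0.38283, 0.1451)–(0.678259, -2.08749, 0.1451)  len=2.1071
  (v17,v0,v1) [+-+] → (1.91675, -0.38283, 0.1451)–(2.1949, 0, 0.1451)  len=0.4732
  (v17,v1,v18) [++-] → (0.662888, -0.801355, 0.1451)–(0.384741, -1.18419, 0.1451)  len=0.4732
  (v18,v1,v2) [-+-] → (0.662888, -0.801355, 0.1451)–(1.2451, 0, 0.1451)  len=0.9905

Chained into 2 loop(s):
  loop 1: 10 segments, perimeter = 12.9013
  loop 2: 10 segments, perimeter = 7.3186
Total perimeter = 20.220

loops=2 perimeter=20.220


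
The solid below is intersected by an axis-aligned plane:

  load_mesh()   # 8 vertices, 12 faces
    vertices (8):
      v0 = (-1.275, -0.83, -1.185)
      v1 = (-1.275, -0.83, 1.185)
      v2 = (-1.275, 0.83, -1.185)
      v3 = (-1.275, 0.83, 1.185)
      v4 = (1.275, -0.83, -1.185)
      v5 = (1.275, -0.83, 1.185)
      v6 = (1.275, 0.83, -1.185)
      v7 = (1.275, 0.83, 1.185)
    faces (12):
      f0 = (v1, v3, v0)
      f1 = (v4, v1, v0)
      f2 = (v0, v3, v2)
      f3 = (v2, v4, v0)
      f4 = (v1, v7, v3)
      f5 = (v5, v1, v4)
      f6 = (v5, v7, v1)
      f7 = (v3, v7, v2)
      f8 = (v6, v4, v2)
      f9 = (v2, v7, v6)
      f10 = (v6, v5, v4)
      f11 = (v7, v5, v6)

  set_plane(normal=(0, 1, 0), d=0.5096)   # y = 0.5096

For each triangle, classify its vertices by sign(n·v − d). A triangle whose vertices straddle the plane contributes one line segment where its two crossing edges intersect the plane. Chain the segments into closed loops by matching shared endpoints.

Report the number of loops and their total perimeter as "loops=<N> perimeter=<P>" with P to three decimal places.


Straddling triangles (8 of 12):
  (v1,v3,v0) [-+-] → (-1.275, 0.5096, 1.185)–(-1.275, 0.5096, 0.727561)  len=0.4574
  (v0,v3,v2) [-++] → (-1.275, 0.5096, 0.727561)–(-1.275, 0.5096, -1.185)  len=1.9126
  (v2,v4,v0) [+--] → (-0.782819, 0.5096, -1.185)–(-1.275, 0.5096, -1.185)  len=0.4922
  (v1,v7,v3) [-++] → (0.782819, 0.5096, 1.185)–(-1.275, 0.5096, 1.185)  len=2.0578
  (v5,v7,v1) [-+-] → (1.275, 0.5096, 1.185)–(0.782819, 0.5096, 1.185)  len=0.4922
  (v6,v4,v2) [+-+] → (1.275, 0.5096, -1.185)–(-0.782819, 0.5096, -1.185)  len=2.0578
  (v6,v5,v4) [+--] → (1.275, 0.5096, -0.727561)–(1.275, 0.5096, -1.185)  len=0.4574
  (v7,v5,v6) [+-+] → (1.275, 0.5096, 1.185)–(1.275, 0.5096, -0.727561)  len=1.9126

Chained into 1 loop(s):
  loop 1: 8 segments, perimeter = 9.8400
Total perimeter = 9.840

loops=1 perimeter=9.840


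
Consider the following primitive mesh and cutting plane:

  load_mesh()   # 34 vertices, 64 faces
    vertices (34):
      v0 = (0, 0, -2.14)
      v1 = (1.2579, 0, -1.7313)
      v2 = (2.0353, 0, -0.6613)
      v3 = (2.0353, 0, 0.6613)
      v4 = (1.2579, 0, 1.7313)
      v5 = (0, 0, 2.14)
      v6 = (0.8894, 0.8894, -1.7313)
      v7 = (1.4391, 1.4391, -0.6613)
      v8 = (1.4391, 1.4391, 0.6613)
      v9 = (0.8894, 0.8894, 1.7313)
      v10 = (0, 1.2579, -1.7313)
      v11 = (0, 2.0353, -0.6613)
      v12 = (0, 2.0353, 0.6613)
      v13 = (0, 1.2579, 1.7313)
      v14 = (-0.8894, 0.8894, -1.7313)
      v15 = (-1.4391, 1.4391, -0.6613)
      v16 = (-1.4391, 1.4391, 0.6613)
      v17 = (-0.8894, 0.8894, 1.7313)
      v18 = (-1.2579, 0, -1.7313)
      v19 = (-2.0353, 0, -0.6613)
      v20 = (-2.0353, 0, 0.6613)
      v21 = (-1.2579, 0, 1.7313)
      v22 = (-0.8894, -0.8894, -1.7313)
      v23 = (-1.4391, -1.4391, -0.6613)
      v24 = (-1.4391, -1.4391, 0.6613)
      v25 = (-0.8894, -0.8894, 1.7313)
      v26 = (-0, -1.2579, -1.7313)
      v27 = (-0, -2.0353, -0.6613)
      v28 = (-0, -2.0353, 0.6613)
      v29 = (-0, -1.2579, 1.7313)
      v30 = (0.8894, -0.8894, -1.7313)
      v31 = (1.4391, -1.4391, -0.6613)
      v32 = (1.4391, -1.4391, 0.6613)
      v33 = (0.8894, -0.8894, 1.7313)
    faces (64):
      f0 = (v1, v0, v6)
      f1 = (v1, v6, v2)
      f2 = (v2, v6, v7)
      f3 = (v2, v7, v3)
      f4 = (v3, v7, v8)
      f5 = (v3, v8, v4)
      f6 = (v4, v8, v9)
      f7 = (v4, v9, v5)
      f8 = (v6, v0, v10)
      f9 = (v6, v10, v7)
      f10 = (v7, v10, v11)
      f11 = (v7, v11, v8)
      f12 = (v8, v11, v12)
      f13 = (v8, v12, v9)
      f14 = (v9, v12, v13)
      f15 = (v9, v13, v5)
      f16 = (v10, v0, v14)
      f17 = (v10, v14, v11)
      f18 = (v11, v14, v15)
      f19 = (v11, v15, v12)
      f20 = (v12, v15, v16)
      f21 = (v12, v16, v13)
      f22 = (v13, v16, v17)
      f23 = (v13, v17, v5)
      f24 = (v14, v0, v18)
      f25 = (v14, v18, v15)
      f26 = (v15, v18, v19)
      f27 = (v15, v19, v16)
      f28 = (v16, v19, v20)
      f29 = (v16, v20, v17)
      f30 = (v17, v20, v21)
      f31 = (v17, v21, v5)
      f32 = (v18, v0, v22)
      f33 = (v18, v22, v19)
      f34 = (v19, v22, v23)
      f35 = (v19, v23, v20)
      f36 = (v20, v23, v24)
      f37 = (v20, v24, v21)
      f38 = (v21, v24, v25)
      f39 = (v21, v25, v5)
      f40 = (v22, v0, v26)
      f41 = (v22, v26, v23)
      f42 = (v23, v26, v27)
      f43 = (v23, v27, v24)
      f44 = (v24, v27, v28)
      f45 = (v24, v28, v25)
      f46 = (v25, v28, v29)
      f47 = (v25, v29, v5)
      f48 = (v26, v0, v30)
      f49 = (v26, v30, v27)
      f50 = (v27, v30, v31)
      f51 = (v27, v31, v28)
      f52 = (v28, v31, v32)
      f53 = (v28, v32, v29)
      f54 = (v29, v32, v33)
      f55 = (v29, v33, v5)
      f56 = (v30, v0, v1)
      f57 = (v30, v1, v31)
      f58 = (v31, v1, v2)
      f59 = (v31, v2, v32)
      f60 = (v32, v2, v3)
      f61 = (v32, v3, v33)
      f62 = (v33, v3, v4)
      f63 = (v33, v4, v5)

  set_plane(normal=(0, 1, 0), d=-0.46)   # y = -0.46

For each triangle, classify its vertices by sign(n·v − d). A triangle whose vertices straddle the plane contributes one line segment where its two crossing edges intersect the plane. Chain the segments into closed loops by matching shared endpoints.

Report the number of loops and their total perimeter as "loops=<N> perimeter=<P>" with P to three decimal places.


loops=1 perimeter=12.346

Straddling triangles (20 of 64):
  (v18,v0,v22) [++-] → (-0.46, -0.46, -1.92862)–(-1.06731, -0.46, -1.7313)  len=0.6386
  (v18,v22,v19) [+-+] → (-1.06731, -0.46, -1.7313)–(-1.44264, -0.46, -1.21471)  len=0.6385
  (v19,v22,v23) [+--] → (-1.44264, -0.46, -1.21471)–(-1.84473, -0.46, -0.6613)  len=0.6841
  (v19,v23,v20) [+-+] → (-1.84473, -0.46, -0.6613)–(-1.84473, -0.46, 0.238539)  len=0.8998
  (v20,v23,v24) [+--] → (-1.84473, -0.46, 0.238539)–(-1.84473, -0.46, 0.6613)  len=0.4228
  (v20,v24,v21) [+-+] → (-1.84473, -0.46, 0.6613)–(-1.31582, -0.46, 1.38928)  len=0.8998
  (v21,v24,v25) [+--] → (-1.31582, -0.46, 1.38928)–(-1.06731, -0.46, 1.7313)  len=0.4228
  (v21,v25,v5) [+-+] → (-1.06731, -0.46, 1.7313)–(-0.46, -0.46, 1.92862)  len=0.6386
  (v22,v0,v26) [-+-] → (-0.46, -0.46, -1.92862)–(0, -0.46, -1.99054)  len=0.4641
  (v25,v29,v5) [--+] → (0, -0.46, 1.99054)–(-0.46, -0.46, 1.92862)  len=0.4641
  (v26,v0,v30) [-+-] → (0, -0.46, -1.99054)–(0.46, -0.46, -1.92862)  len=0.4641
  (v29,v33,v5) [--+] → (0.46, -0.46, 1.92862)–(0, -0.46, 1.99054)  len=0.4641
  (v30,v0,v1) [-++] → (0.46, -0.46, -1.92862)–(1.06731, -0.46, -1.7313)  len=0.6386
  (v30,v1,v31) [-+-] → (1.06731, -0.46, -1.7313)–(1.31582, -0.46, -1.38928)  len=0.4228
  (v31,v1,v2) [-++] → (1.31582, -0.46, -1.38928)–(1.84473, -0.46, -0.6613)  len=0.8998
  (v31,v2,v32) [-+-] → (1.84473, -0.46, -0.6613)–(1.84473, -0.46, -0.238539)  len=0.4228
  (v32,v2,v3) [-++] → (1.84473, -0.46, -0.238539)–(1.84473, -0.46, 0.6613)  len=0.8998
  (v32,v3,v33) [-+-] → (1.84473, -0.46, 0.6613)–(1.44264, -0.46, 1.21471)  len=0.6841
  (v33,v3,v4) [-++] → (1.44264, -0.46, 1.21471)–(1.06731, -0.46, 1.7313)  len=0.6385
  (v33,v4,v5) [-++] → (1.06731, -0.46, 1.7313)–(0.46, -0.46, 1.92862)  len=0.6386

Chained into 1 loop(s):
  loop 1: 20 segments, perimeter = 12.3465
Total perimeter = 12.346


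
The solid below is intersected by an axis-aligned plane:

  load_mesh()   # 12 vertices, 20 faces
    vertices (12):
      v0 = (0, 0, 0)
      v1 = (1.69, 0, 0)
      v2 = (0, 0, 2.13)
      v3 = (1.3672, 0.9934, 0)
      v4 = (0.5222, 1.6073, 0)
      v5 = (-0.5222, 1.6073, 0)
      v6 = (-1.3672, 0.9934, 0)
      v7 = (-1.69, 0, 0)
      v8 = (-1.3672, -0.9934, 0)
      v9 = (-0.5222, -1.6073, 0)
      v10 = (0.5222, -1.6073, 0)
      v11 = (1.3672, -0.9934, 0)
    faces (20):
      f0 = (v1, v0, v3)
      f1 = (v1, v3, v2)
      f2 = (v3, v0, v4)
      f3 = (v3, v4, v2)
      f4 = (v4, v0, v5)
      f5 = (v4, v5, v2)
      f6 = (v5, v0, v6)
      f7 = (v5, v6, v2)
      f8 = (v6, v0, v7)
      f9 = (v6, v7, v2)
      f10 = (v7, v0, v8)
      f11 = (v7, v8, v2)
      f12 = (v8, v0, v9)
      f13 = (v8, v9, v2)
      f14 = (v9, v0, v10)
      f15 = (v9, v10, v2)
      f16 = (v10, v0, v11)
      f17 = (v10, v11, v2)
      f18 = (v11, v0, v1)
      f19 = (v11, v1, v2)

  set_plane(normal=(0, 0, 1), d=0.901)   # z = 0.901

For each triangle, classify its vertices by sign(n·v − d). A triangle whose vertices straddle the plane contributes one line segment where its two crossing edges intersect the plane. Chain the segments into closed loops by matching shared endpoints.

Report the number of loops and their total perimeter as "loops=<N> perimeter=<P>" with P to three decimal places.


Straddling triangles (10 of 20):
  (v1,v3,v2) [--+] → (0.788868, 0.573187, 0.901)–(0.975122, 0, 0.901)  len=0.6027
  (v3,v4,v2) [--+] → (0.301307, 0.927405, 0.901)–(0.788868, 0.573187, 0.901)  len=0.6026
  (v4,v5,v2) [--+] → (-0.301307, 0.927405, 0.901)–(0.301307, 0.927405, 0.901)  len=0.6026
  (v5,v6,v2) [--+] → (-0.788868, 0.573187, 0.901)–(-0.301307, 0.927405, 0.901)  len=0.6026
  (v6,v7,v2) [--+] → (-0.975122, 0, 0.901)–(-0.788868, 0.573187, 0.901)  len=0.6027
  (v7,v8,v2) [--+] → (-0.788868, -0.573187, 0.901)–(-0.975122, 0, 0.901)  len=0.6027
  (v8,v9,v2) [--+] → (-0.301307, -0.927405, 0.901)–(-0.788868, -0.573187, 0.901)  len=0.6026
  (v9,v10,v2) [--+] → (0.301307, -0.927405, 0.901)–(-0.301307, -0.927405, 0.901)  len=0.6026
  (v10,v11,v2) [--+] → (0.788868, -0.573187, 0.901)–(0.301307, -0.927405, 0.901)  len=0.6026
  (v11,v1,v2) [--+] → (0.975122, 0, 0.901)–(0.788868, -0.573187, 0.901)  len=0.6027

Chained into 1 loop(s):
  loop 1: 10 segments, perimeter = 6.0266
Total perimeter = 6.027

loops=1 perimeter=6.027


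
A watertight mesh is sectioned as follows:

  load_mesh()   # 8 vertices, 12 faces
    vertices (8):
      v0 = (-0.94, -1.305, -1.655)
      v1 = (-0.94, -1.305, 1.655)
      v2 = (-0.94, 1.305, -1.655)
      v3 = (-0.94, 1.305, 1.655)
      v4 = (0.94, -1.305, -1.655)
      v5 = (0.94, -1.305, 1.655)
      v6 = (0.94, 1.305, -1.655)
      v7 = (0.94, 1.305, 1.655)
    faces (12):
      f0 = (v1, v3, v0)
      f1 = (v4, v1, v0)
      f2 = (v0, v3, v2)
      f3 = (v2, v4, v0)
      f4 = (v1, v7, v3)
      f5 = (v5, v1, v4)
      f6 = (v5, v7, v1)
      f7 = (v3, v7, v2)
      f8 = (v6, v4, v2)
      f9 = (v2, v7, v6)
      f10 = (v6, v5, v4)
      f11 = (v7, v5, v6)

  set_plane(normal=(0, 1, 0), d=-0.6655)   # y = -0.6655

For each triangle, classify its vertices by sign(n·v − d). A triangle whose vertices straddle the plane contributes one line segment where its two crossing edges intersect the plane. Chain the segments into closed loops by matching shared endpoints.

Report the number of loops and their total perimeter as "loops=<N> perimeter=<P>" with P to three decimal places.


Straddling triangles (8 of 12):
  (v1,v3,v0) [-+-] → (-0.94, -0.6655, 1.655)–(-0.94, -0.6655, -0.843987)  len=2.4990
  (v0,v3,v2) [-++] → (-0.94, -0.6655, -0.843987)–(-0.94, -0.6655, -1.655)  len=0.8110
  (v2,v4,v0) [+--] → (0.479364, -0.6655, -1.655)–(-0.94, -0.6655, -1.655)  len=1.4194
  (v1,v7,v3) [-++] → (-0.479364, -0.6655, 1.655)–(-0.94, -0.6655, 1.655)  len=0.4606
  (v5,v7,v1) [-+-] → (0.94, -0.6655, 1.655)–(-0.479364, -0.6655, 1.655)  len=1.4194
  (v6,v4,v2) [+-+] → (0.94, -0.6655, -1.655)–(0.479364, -0.6655, -1.655)  len=0.4606
  (v6,v5,v4) [+--] → (0.94, -0.6655, 0.843987)–(0.94, -0.6655, -1.655)  len=2.4990
  (v7,v5,v6) [+-+] → (0.94, -0.6655, 1.655)–(0.94, -0.6655, 0.843987)  len=0.8110

Chained into 1 loop(s):
  loop 1: 8 segments, perimeter = 10.3800
Total perimeter = 10.380

loops=1 perimeter=10.380


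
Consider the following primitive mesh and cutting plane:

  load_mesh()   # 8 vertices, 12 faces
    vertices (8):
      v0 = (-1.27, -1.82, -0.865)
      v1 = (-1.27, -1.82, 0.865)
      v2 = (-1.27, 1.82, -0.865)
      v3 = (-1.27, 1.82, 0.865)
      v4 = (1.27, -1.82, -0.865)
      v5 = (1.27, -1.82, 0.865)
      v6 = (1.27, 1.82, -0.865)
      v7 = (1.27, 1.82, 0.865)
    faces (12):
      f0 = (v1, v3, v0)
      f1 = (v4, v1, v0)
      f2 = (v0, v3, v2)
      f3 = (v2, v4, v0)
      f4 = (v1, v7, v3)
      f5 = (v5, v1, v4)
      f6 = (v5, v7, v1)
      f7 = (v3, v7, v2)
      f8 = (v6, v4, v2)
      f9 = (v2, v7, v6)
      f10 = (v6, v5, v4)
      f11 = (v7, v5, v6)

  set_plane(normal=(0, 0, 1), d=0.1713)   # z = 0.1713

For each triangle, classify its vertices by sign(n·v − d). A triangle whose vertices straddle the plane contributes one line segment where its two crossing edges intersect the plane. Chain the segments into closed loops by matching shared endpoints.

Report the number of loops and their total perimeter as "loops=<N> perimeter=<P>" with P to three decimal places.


Straddling triangles (8 of 12):
  (v1,v3,v0) [++-] → (-1.27, 0.360423, 0.1713)–(-1.27, -1.82, 0.1713)  len=2.1804
  (v4,v1,v0) [-+-] → (-0.251504, -1.82, 0.1713)–(-1.27, -1.82, 0.1713)  len=1.0185
  (v0,v3,v2) [-+-] → (-1.27, 0.360423, 0.1713)–(-1.27, 1.82, 0.1713)  len=1.4596
  (v5,v1,v4) [++-] → (-0.251504, -1.82, 0.1713)–(1.27, -1.82, 0.1713)  len=1.5215
  (v3,v7,v2) [++-] → (0.251504, 1.82, 0.1713)–(-1.27, 1.82, 0.1713)  len=1.5215
  (v2,v7,v6) [-+-] → (0.251504, 1.82, 0.1713)–(1.27, 1.82, 0.1713)  len=1.0185
  (v6,v5,v4) [-+-] → (1.27, -0.360423, 0.1713)–(1.27, -1.82, 0.1713)  len=1.4596
  (v7,v5,v6) [++-] → (1.27, -0.360423, 0.1713)–(1.27, 1.82, 0.1713)  len=2.1804

Chained into 1 loop(s):
  loop 1: 8 segments, perimeter = 12.3600
Total perimeter = 12.360

loops=1 perimeter=12.360


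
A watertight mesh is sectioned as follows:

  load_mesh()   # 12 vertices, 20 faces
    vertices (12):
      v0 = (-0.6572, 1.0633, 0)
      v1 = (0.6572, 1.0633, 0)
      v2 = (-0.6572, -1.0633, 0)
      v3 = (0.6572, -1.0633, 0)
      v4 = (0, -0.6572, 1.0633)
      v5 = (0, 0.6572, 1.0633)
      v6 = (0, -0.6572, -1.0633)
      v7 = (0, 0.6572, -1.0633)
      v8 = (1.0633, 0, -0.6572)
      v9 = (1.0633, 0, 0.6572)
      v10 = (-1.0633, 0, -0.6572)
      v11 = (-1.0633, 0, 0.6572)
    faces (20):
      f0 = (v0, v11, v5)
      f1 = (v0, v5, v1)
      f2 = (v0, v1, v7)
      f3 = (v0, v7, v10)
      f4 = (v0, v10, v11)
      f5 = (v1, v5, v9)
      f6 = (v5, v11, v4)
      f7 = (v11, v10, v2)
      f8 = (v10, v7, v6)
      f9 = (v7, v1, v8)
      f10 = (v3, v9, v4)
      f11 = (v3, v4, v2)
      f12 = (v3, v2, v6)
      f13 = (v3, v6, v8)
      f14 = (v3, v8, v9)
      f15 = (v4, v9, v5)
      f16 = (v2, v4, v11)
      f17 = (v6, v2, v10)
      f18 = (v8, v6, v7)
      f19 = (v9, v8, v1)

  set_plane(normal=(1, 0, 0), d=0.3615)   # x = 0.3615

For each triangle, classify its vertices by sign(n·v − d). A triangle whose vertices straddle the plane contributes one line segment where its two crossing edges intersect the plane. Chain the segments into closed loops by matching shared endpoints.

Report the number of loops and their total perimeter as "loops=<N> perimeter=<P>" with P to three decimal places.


loops=1 perimeter=6.311

Straddling triangles (10 of 20):
  (v0,v5,v1) [--+] → (0.3615, 0.88058, 0.47842)–(0.3615, 1.0633, 0)  len=0.5121
  (v0,v1,v7) [-+-] → (0.3615, 1.0633, 0)–(0.3615, 0.88058, -0.47842)  len=0.5121
  (v1,v5,v9) [+-+] → (0.3615, 0.88058, 0.47842)–(0.3615, 0.433766, 0.925234)  len=0.6319
  (v7,v1,v8) [-++] → (0.3615, 0.88058, -0.47842)–(0.3615, 0.433766, -0.925234)  len=0.6319
  (v3,v9,v4) [++-] → (0.3615, -0.433766, 0.925234)–(0.3615, -0.88058, 0.47842)  len=0.6319
  (v3,v4,v2) [+--] → (0.3615, -0.88058, 0.47842)–(0.3615, -1.0633, 0)  len=0.5121
  (v3,v2,v6) [+--] → (0.3615, -1.0633, 0)–(0.3615, -0.88058, -0.47842)  len=0.5121
  (v3,v6,v8) [+-+] → (0.3615, -0.88058, -0.47842)–(0.3615, -0.433766, -0.925234)  len=0.6319
  (v4,v9,v5) [-+-] → (0.3615, -0.433766, 0.925234)–(0.3615, 0.433766, 0.925234)  len=0.8675
  (v8,v6,v7) [+--] → (0.3615, -0.433766, -0.925234)–(0.3615, 0.433766, -0.925234)  len=0.8675

Chained into 1 loop(s):
  loop 1: 10 segments, perimeter = 6.3111
Total perimeter = 6.311


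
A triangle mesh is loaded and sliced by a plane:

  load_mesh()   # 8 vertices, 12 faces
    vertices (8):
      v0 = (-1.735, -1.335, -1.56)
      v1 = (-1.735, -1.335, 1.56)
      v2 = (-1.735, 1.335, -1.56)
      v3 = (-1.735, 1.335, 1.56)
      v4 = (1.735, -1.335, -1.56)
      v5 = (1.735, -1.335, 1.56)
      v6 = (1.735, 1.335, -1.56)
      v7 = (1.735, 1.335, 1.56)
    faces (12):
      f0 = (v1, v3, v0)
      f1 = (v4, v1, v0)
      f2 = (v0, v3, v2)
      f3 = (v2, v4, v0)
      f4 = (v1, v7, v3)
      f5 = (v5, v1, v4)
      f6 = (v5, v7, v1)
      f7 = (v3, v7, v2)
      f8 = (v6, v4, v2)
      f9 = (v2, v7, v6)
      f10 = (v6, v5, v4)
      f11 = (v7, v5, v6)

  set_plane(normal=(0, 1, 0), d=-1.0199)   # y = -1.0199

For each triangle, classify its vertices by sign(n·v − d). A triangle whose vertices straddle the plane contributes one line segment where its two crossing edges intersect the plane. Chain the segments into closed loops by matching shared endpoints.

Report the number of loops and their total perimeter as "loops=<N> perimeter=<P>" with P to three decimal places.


loops=1 perimeter=13.180

Straddling triangles (8 of 12):
  (v1,v3,v0) [-+-] → (-1.735, -1.0199, 1.56)–(-1.735, -1.0199, -1.19179)  len=2.7518
  (v0,v3,v2) [-++] → (-1.735, -1.0199, -1.19179)–(-1.735, -1.0199, -1.56)  len=0.3682
  (v2,v4,v0) [+--] → (1.32549, -1.0199, -1.56)–(-1.735, -1.0199, -1.56)  len=3.0605
  (v1,v7,v3) [-++] → (-1.32549, -1.0199, 1.56)–(-1.735, -1.0199, 1.56)  len=0.4095
  (v5,v7,v1) [-+-] → (1.735, -1.0199, 1.56)–(-1.32549, -1.0199, 1.56)  len=3.0605
  (v6,v4,v2) [+-+] → (1.735, -1.0199, -1.56)–(1.32549, -1.0199, -1.56)  len=0.4095
  (v6,v5,v4) [+--] → (1.735, -1.0199, 1.19179)–(1.735, -1.0199, -1.56)  len=2.7518
  (v7,v5,v6) [+-+] → (1.735, -1.0199, 1.56)–(1.735, -1.0199, 1.19179)  len=0.3682

Chained into 1 loop(s):
  loop 1: 8 segments, perimeter = 13.1800
Total perimeter = 13.180


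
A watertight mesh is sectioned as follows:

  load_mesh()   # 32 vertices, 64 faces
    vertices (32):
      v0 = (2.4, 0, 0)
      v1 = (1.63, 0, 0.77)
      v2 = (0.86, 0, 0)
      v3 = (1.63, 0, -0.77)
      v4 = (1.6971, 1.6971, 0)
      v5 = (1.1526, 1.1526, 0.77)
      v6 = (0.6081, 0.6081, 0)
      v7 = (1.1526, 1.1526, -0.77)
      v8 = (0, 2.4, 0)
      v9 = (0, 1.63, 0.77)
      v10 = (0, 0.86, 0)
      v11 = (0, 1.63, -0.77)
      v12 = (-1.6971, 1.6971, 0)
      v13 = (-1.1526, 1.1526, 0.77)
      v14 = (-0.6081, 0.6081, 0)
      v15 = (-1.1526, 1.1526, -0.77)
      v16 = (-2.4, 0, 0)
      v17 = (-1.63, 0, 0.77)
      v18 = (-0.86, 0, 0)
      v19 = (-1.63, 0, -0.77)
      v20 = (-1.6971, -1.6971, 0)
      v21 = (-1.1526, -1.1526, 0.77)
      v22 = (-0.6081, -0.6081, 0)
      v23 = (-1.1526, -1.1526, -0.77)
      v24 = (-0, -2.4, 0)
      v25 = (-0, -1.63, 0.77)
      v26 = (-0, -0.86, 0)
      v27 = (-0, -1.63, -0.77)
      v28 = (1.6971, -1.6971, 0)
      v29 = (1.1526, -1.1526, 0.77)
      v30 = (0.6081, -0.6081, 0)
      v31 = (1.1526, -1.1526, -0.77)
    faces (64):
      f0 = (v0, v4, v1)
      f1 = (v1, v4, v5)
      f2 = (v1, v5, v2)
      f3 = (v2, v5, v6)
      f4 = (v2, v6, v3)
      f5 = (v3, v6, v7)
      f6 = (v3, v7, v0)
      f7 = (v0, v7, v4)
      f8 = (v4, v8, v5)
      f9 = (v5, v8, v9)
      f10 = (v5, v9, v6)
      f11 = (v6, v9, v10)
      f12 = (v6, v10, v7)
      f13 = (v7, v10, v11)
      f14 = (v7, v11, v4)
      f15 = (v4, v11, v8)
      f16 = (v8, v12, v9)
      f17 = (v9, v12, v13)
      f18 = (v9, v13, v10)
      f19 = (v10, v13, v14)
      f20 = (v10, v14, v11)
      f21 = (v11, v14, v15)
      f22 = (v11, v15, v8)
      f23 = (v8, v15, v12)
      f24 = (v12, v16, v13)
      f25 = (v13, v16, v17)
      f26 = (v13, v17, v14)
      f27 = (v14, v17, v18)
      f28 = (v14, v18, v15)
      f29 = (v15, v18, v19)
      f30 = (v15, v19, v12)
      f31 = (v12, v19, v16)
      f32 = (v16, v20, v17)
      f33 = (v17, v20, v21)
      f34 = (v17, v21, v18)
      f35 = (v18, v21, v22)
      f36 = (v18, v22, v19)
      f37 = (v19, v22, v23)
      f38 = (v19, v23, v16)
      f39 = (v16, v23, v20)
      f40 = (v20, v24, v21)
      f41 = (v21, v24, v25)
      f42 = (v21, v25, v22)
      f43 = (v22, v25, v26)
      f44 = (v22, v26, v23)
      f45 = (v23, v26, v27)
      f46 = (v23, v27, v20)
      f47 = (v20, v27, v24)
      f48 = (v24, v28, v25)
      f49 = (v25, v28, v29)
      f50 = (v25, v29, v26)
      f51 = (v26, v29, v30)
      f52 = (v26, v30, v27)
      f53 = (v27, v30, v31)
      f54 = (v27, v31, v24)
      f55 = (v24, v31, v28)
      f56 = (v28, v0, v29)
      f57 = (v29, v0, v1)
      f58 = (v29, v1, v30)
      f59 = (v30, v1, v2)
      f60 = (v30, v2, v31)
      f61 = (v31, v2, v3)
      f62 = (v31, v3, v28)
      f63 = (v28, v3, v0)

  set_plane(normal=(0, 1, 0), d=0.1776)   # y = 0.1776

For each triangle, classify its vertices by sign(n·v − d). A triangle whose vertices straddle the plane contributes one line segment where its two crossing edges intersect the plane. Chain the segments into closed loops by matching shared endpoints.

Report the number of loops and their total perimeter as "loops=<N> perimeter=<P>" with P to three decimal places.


Straddling triangles (16 of 64):
  (v0,v4,v1) [-+-] → (2.32644, 0.1776, 0)–(1.63702, 0.1776, 0.68942)  len=0.9750
  (v1,v4,v5) [-++] → (1.63702, 0.1776, 0.68942)–(1.55644, 0.1776, 0.77)  len=0.1140
  (v1,v5,v2) [-+-] → (1.55644, 0.1776, 0.77)–(0.905086, 0.1776, 0.118647)  len=0.9212
  (v2,v5,v6) [-++] → (0.905086, 0.1776, 0.118647)–(0.786431, 0.1776, 0)  len=0.1678
  (v2,v6,v3) [-+-] → (0.786431, 0.1776, 0)–(1.33155, 0.1776, -0.545116)  len=0.7709
  (v3,v6,v7) [-++] → (1.33155, 0.1776, -0.545116)–(1.55644, 0.1776, -0.77)  len=0.3180
  (v3,v7,v0) [-+-] → (1.55644, 0.1776, -0.77)–(2.20779, 0.1776, -0.118647)  len=0.9212
  (v0,v7,v4) [-++] → (2.20779, 0.1776, -0.118647)–(2.32644, 0.1776, 0)  len=0.1678
  (v12,v16,v13) [+-+] → (-2.32644, 0.1776, 0)–(-2.20779, 0.1776, 0.118647)  len=0.1678
  (v13,v16,v17) [+--] → (-2.20779, 0.1776, 0.118647)–(-1.55644, 0.1776, 0.77)  len=0.9212
  (v13,v17,v14) [+-+] → (-1.55644, 0.1776, 0.77)–(-1.33155, 0.1776, 0.545116)  len=0.3180
  (v14,v17,v18) [+--] → (-1.33155, 0.1776, 0.545116)–(-0.786431, 0.1776, 0)  len=0.7709
  (v14,v18,v15) [+-+] → (-0.786431, 0.1776, 0)–(-0.905086, 0.1776, -0.118647)  len=0.1678
  (v15,v18,v19) [+--] → (-0.905086, 0.1776, -0.118647)–(-1.55644, 0.1776, -0.77)  len=0.9212
  (v15,v19,v12) [+-+] → (-1.55644, 0.1776, -0.77)–(-1.63702, 0.1776, -0.68942)  len=0.1140
  (v12,v19,v16) [+--] → (-1.63702, 0.1776, -0.68942)–(-2.32644, 0.1776, 0)  len=0.9750

Chained into 2 loop(s):
  loop 1: 8 segments, perimeter = 4.3558
  loop 2: 8 segments, perimeter = 4.3558
Total perimeter = 8.712

loops=2 perimeter=8.712


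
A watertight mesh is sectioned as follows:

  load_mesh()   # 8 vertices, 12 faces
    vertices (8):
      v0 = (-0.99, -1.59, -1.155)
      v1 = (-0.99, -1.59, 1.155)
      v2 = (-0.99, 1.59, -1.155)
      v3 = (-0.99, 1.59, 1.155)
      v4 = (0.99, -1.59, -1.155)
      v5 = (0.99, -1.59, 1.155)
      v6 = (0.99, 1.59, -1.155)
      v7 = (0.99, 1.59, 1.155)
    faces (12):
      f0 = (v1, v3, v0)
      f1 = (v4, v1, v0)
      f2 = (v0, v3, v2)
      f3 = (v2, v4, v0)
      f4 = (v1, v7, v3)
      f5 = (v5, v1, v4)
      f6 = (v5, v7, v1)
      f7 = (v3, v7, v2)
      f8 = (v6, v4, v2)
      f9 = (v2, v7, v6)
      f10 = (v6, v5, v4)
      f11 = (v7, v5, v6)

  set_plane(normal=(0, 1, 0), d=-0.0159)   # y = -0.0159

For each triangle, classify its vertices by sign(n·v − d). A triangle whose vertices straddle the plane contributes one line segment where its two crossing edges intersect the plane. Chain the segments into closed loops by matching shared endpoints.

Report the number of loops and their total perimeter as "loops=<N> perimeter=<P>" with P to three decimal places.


Straddling triangles (8 of 12):
  (v1,v3,v0) [-+-] → (-0.99, -0.0159, 1.155)–(-0.99, -0.0159, -0.01155)  len=1.1665
  (v0,v3,v2) [-++] → (-0.99, -0.0159, -0.01155)–(-0.99, -0.0159, -1.155)  len=1.1435
  (v2,v4,v0) [+--] → (0.0099, -0.0159, -1.155)–(-0.99, -0.0159, -1.155)  len=0.9999
  (v1,v7,v3) [-++] → (-0.0099, -0.0159, 1.155)–(-0.99, -0.0159, 1.155)  len=0.9801
  (v5,v7,v1) [-+-] → (0.99, -0.0159, 1.155)–(-0.0099, -0.0159, 1.155)  len=0.9999
  (v6,v4,v2) [+-+] → (0.99, -0.0159, -1.155)–(0.0099, -0.0159, -1.155)  len=0.9801
  (v6,v5,v4) [+--] → (0.99, -0.0159, 0.01155)–(0.99, -0.0159, -1.155)  len=1.1665
  (v7,v5,v6) [+-+] → (0.99, -0.0159, 1.155)–(0.99, -0.0159, 0.01155)  len=1.1435

Chained into 1 loop(s):
  loop 1: 8 segments, perimeter = 8.5800
Total perimeter = 8.580

loops=1 perimeter=8.580


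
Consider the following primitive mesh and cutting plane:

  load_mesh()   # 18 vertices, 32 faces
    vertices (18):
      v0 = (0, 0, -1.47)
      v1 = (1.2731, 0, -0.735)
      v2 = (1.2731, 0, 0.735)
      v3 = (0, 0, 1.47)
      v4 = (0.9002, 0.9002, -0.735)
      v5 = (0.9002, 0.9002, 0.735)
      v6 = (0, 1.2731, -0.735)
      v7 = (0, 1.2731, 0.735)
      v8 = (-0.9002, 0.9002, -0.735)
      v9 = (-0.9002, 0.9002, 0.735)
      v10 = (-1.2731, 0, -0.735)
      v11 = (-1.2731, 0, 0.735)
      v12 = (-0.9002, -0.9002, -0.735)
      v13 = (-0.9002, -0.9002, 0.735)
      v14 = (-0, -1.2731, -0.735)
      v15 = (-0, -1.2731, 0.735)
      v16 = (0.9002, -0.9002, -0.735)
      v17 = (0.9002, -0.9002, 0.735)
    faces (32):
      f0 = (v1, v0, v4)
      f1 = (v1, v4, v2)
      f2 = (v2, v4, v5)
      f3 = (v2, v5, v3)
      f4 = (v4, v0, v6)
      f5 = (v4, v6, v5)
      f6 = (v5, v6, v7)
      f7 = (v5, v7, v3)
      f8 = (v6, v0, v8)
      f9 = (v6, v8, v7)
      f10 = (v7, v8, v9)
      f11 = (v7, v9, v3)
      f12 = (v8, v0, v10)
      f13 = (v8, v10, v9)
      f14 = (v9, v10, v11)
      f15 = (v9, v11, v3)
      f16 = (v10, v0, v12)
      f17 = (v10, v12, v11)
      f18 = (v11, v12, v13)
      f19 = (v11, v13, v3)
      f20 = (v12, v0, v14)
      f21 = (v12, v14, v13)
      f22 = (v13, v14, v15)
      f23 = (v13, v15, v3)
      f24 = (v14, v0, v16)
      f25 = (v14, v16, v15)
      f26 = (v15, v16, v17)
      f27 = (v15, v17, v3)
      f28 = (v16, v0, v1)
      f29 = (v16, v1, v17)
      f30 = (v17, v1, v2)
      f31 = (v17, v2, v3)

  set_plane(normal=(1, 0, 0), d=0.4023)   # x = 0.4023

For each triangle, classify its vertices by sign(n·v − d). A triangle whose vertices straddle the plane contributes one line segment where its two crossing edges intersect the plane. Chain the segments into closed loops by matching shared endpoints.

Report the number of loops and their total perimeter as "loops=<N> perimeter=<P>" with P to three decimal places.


loops=1 perimeter=7.847

Straddling triangles (12 of 32):
  (v1,v0,v4) [+-+] → (0.4023, 0, -1.23774)–(0.4023, 0.4023, -1.14153)  len=0.4136
  (v2,v5,v3) [++-] → (0.4023, 0.4023, 1.14153)–(0.4023, 0, 1.23774)  len=0.4136
  (v4,v0,v6) [+--] → (0.4023, 0.4023, -1.14153)–(0.4023, 1.10645, -0.735)  len=0.8131
  (v4,v6,v5) [+-+] → (0.4023, 1.10645, -0.735)–(0.4023, 1.10645, -0.078056)  len=0.6569
  (v5,v6,v7) [+--] → (0.4023, 1.10645, -0.078056)–(0.4023, 1.10645, 0.735)  len=0.8131
  (v5,v7,v3) [+--] → (0.4023, 1.10645, 0.735)–(0.4023, 0.4023, 1.14153)  len=0.8131
  (v14,v0,v16) [--+] → (0.4023, -0.4023, -1.14153)–(0.4023, -1.10645, -0.735)  len=0.8131
  (v14,v16,v15) [-+-] → (0.4023, -1.10645, -0.735)–(0.4023, -1.10645, 0.078056)  len=0.8131
  (v15,v16,v17) [-++] → (0.4023, -1.10645, 0.078056)–(0.4023, -1.10645, 0.735)  len=0.6569
  (v15,v17,v3) [-+-] → (0.4023, -1.10645, 0.735)–(0.4023, -0.4023, 1.14153)  len=0.8131
  (v16,v0,v1) [+-+] → (0.4023, -0.4023, -1.14153)–(0.4023, 0, -1.23774)  len=0.4136
  (v17,v2,v3) [++-] → (0.4023, 0, 1.23774)–(0.4023, -0.4023, 1.14153)  len=0.4136

Chained into 1 loop(s):
  loop 1: 12 segments, perimeter = 7.8469
Total perimeter = 7.847


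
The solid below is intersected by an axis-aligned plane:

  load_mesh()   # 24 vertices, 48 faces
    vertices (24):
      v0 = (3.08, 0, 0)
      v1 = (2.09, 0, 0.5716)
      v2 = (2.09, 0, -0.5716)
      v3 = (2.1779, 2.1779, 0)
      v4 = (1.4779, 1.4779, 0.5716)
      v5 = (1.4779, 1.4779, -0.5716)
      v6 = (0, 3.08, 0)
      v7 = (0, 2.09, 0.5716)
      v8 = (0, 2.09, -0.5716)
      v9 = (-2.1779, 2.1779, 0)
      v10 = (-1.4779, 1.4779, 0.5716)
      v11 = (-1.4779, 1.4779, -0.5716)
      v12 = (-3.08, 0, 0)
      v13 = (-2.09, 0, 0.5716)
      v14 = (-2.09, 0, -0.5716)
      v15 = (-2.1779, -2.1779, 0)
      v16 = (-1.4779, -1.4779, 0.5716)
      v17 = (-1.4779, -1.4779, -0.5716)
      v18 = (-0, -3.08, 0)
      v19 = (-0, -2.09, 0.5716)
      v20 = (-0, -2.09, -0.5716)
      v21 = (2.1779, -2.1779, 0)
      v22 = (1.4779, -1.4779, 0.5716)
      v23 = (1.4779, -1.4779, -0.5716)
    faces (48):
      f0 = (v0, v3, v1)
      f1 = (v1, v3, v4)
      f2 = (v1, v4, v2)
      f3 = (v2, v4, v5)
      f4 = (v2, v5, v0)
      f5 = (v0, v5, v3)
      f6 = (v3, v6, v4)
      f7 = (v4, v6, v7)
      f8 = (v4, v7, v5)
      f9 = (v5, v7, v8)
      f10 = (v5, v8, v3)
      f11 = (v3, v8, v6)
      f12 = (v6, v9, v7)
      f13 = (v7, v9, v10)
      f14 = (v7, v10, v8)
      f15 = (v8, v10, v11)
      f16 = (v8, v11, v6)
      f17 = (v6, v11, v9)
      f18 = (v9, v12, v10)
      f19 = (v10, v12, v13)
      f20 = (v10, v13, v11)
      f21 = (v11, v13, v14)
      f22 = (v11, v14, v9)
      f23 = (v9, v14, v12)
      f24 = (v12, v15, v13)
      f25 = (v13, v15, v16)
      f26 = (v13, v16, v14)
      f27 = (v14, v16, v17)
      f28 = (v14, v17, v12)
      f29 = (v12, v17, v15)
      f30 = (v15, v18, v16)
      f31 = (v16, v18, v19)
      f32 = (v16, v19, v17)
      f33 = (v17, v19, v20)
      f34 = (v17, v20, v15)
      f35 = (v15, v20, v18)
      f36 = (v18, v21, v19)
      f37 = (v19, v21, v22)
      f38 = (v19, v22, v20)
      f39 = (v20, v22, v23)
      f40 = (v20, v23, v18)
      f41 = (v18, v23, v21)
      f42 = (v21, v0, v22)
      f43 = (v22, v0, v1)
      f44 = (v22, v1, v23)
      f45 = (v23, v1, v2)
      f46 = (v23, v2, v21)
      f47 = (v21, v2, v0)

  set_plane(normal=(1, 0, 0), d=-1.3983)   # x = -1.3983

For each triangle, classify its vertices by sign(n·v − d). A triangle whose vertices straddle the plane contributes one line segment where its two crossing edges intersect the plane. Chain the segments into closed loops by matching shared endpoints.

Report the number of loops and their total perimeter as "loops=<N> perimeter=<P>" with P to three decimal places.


loops=2 perimeter=6.859

Straddling triangles (12 of 48):
  (v6,v9,v7) [+-+] → (-1.3983, 2.50082, 0)–(-1.3983, 2.14644, 0.20461)  len=0.4092
  (v7,v9,v10) [+--] → (-1.3983, 2.14644, 0.20461)–(-1.3983, 1.51087, 0.5716)  len=0.7339
  (v7,v10,v8) [+-+] → (-1.3983, 1.51087, 0.5716)–(-1.3983, 1.51087, 0.510027)  len=0.0616
  (v8,v10,v11) [+--] → (-1.3983, 1.51087, 0.510027)–(-1.3983, 1.51087, -0.5716)  len=1.0816
  (v8,v11,v6) [+-+] → (-1.3983, 1.51087, -0.5716)–(-1.3983, 1.56419, -0.540814)  len=0.0616
  (v6,v11,v9) [+--] → (-1.3983, 1.56419, -0.540814)–(-1.3983, 2.50082, 0)  len=1.0815
  (v15,v18,v16) [-+-] → (-1.3983, -2.50082, 0)–(-1.3983, -1.56419, 0.540814)  len=1.0815
  (v16,v18,v19) [-++] → (-1.3983, -1.56419, 0.540814)–(-1.3983, -1.51087, 0.5716)  len=0.0616
  (v16,v19,v17) [-+-] → (-1.3983, -1.51087, 0.5716)–(-1.3983, -1.51087, -0.510027)  len=1.0816
  (v17,v19,v20) [-++] → (-1.3983, -1.51087, -0.510027)–(-1.3983, -1.51087, -0.5716)  len=0.0616
  (v17,v20,v15) [-+-] → (-1.3983, -1.51087, -0.5716)–(-1.3983, -2.14644, -0.20461)  len=0.7339
  (v15,v20,v18) [-++] → (-1.3983, -2.14644, -0.20461)–(-1.3983, -2.50082, 0)  len=0.4092

Chained into 2 loop(s):
  loop 1: 6 segments, perimeter = 3.4294
  loop 2: 6 segments, perimeter = 3.4294
Total perimeter = 6.859
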